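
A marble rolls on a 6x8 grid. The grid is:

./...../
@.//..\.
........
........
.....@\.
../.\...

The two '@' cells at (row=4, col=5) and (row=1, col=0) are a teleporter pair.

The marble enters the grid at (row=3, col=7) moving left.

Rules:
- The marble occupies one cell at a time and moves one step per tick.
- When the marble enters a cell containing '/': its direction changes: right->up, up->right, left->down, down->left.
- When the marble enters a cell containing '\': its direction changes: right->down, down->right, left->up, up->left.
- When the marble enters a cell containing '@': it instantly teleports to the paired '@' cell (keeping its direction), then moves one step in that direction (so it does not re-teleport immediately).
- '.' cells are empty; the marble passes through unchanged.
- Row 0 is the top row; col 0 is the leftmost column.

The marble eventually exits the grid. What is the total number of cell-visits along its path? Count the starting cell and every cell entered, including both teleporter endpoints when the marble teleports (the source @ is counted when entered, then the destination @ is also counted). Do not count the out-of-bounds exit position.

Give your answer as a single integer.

Answer: 8

Derivation:
Step 1: enter (3,7), '.' pass, move left to (3,6)
Step 2: enter (3,6), '.' pass, move left to (3,5)
Step 3: enter (3,5), '.' pass, move left to (3,4)
Step 4: enter (3,4), '.' pass, move left to (3,3)
Step 5: enter (3,3), '.' pass, move left to (3,2)
Step 6: enter (3,2), '.' pass, move left to (3,1)
Step 7: enter (3,1), '.' pass, move left to (3,0)
Step 8: enter (3,0), '.' pass, move left to (3,-1)
Step 9: at (3,-1) — EXIT via left edge, pos 3
Path length (cell visits): 8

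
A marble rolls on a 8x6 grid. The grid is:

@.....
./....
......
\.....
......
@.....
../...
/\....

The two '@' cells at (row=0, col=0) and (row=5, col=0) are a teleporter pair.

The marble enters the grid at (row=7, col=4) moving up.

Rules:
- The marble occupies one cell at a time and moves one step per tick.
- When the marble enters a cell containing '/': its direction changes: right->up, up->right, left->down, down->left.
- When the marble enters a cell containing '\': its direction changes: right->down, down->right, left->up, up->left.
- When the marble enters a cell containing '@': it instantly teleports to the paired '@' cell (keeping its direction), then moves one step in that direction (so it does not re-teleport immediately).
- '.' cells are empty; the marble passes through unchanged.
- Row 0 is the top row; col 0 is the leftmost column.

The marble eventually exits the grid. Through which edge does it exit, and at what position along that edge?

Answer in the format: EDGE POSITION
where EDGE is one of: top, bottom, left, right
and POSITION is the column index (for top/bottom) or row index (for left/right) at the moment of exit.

Step 1: enter (7,4), '.' pass, move up to (6,4)
Step 2: enter (6,4), '.' pass, move up to (5,4)
Step 3: enter (5,4), '.' pass, move up to (4,4)
Step 4: enter (4,4), '.' pass, move up to (3,4)
Step 5: enter (3,4), '.' pass, move up to (2,4)
Step 6: enter (2,4), '.' pass, move up to (1,4)
Step 7: enter (1,4), '.' pass, move up to (0,4)
Step 8: enter (0,4), '.' pass, move up to (-1,4)
Step 9: at (-1,4) — EXIT via top edge, pos 4

Answer: top 4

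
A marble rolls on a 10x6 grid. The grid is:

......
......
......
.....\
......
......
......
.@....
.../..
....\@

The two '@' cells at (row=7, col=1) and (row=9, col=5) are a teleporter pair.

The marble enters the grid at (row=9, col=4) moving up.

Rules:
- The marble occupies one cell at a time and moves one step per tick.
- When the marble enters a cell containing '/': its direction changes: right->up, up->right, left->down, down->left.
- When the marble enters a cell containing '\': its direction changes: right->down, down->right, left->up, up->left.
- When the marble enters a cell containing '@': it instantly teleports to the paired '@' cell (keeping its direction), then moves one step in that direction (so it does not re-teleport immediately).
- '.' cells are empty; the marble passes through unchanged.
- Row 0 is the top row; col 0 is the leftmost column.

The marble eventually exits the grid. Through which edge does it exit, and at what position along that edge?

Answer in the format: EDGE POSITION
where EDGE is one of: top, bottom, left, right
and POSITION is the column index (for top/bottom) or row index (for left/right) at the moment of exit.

Answer: left 9

Derivation:
Step 1: enter (9,4), '\' deflects up->left, move left to (9,3)
Step 2: enter (9,3), '.' pass, move left to (9,2)
Step 3: enter (9,2), '.' pass, move left to (9,1)
Step 4: enter (9,1), '.' pass, move left to (9,0)
Step 5: enter (9,0), '.' pass, move left to (9,-1)
Step 6: at (9,-1) — EXIT via left edge, pos 9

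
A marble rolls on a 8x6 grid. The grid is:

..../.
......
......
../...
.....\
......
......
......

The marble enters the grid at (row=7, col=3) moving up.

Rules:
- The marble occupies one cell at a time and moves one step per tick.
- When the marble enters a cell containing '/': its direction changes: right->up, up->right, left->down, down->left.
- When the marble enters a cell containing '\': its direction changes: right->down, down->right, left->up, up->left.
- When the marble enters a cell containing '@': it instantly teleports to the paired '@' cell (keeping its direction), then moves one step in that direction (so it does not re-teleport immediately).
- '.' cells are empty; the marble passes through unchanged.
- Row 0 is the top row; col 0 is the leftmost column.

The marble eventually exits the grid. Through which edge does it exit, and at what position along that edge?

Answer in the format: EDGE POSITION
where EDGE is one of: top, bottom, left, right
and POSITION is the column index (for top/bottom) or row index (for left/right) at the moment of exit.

Answer: top 3

Derivation:
Step 1: enter (7,3), '.' pass, move up to (6,3)
Step 2: enter (6,3), '.' pass, move up to (5,3)
Step 3: enter (5,3), '.' pass, move up to (4,3)
Step 4: enter (4,3), '.' pass, move up to (3,3)
Step 5: enter (3,3), '.' pass, move up to (2,3)
Step 6: enter (2,3), '.' pass, move up to (1,3)
Step 7: enter (1,3), '.' pass, move up to (0,3)
Step 8: enter (0,3), '.' pass, move up to (-1,3)
Step 9: at (-1,3) — EXIT via top edge, pos 3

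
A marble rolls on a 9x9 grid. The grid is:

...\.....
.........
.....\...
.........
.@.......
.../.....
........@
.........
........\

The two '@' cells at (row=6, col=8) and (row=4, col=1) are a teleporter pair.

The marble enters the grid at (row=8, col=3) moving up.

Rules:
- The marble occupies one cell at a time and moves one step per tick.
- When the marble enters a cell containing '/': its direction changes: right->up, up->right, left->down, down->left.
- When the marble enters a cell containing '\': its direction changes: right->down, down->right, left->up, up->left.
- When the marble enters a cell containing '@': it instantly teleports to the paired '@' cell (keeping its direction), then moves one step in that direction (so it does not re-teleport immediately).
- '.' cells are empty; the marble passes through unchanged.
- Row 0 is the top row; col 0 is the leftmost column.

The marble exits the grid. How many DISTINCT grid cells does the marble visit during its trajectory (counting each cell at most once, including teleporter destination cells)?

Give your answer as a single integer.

Step 1: enter (8,3), '.' pass, move up to (7,3)
Step 2: enter (7,3), '.' pass, move up to (6,3)
Step 3: enter (6,3), '.' pass, move up to (5,3)
Step 4: enter (5,3), '/' deflects up->right, move right to (5,4)
Step 5: enter (5,4), '.' pass, move right to (5,5)
Step 6: enter (5,5), '.' pass, move right to (5,6)
Step 7: enter (5,6), '.' pass, move right to (5,7)
Step 8: enter (5,7), '.' pass, move right to (5,8)
Step 9: enter (5,8), '.' pass, move right to (5,9)
Step 10: at (5,9) — EXIT via right edge, pos 5
Distinct cells visited: 9 (path length 9)

Answer: 9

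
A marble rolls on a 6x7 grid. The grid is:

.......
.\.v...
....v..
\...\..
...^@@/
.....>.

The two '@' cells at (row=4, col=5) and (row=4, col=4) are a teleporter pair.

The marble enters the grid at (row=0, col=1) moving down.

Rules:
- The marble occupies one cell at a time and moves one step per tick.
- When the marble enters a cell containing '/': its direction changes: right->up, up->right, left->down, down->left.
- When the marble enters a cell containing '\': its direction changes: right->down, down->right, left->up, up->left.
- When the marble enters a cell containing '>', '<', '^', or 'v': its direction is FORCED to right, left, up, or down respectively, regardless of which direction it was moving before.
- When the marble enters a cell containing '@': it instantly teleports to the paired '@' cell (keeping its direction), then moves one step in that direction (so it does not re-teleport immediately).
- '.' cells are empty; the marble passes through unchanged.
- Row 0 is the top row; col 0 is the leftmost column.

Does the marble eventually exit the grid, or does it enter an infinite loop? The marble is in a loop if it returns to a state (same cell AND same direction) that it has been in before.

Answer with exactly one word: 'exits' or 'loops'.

Step 1: enter (0,1), '.' pass, move down to (1,1)
Step 2: enter (1,1), '\' deflects down->right, move right to (1,2)
Step 3: enter (1,2), '.' pass, move right to (1,3)
Step 4: enter (1,3), 'v' forces right->down, move down to (2,3)
Step 5: enter (2,3), '.' pass, move down to (3,3)
Step 6: enter (3,3), '.' pass, move down to (4,3)
Step 7: enter (4,3), '^' forces down->up, move up to (3,3)
Step 8: enter (3,3), '.' pass, move up to (2,3)
Step 9: enter (2,3), '.' pass, move up to (1,3)
Step 10: enter (1,3), 'v' forces up->down, move down to (2,3)
Step 11: at (2,3) dir=down — LOOP DETECTED (seen before)

Answer: loops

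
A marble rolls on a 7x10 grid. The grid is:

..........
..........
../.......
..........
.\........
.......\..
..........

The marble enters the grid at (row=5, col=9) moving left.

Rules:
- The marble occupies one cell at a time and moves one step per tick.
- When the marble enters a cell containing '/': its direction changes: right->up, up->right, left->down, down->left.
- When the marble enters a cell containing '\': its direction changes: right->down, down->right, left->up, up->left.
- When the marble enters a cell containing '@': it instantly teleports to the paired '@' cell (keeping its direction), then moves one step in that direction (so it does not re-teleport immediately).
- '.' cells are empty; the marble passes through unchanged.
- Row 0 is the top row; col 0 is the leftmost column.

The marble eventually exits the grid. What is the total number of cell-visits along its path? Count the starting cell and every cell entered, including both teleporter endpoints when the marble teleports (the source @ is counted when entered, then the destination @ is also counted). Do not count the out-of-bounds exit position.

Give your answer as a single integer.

Step 1: enter (5,9), '.' pass, move left to (5,8)
Step 2: enter (5,8), '.' pass, move left to (5,7)
Step 3: enter (5,7), '\' deflects left->up, move up to (4,7)
Step 4: enter (4,7), '.' pass, move up to (3,7)
Step 5: enter (3,7), '.' pass, move up to (2,7)
Step 6: enter (2,7), '.' pass, move up to (1,7)
Step 7: enter (1,7), '.' pass, move up to (0,7)
Step 8: enter (0,7), '.' pass, move up to (-1,7)
Step 9: at (-1,7) — EXIT via top edge, pos 7
Path length (cell visits): 8

Answer: 8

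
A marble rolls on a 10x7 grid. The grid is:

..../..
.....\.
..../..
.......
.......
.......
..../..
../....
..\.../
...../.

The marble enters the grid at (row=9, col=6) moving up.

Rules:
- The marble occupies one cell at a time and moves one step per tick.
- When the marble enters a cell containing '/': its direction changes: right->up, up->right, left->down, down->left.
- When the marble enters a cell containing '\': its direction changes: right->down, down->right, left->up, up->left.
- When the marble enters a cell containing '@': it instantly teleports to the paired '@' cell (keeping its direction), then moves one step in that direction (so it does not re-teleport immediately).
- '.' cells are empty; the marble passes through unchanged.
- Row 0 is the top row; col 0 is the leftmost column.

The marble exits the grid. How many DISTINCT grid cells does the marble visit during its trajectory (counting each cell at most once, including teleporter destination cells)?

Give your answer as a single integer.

Step 1: enter (9,6), '.' pass, move up to (8,6)
Step 2: enter (8,6), '/' deflects up->right, move right to (8,7)
Step 3: at (8,7) — EXIT via right edge, pos 8
Distinct cells visited: 2 (path length 2)

Answer: 2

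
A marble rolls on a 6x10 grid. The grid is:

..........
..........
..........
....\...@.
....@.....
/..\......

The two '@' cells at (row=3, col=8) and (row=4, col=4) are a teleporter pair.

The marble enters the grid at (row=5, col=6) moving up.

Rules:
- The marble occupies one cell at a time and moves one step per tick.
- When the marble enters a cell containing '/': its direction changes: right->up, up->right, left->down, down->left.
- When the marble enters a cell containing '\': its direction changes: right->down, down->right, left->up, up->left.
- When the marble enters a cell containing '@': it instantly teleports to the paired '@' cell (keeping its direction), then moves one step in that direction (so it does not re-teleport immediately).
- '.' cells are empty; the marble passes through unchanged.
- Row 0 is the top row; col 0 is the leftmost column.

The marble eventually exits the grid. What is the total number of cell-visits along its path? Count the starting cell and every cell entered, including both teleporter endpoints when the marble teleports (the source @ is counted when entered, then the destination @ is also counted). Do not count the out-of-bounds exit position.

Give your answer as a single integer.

Answer: 6

Derivation:
Step 1: enter (5,6), '.' pass, move up to (4,6)
Step 2: enter (4,6), '.' pass, move up to (3,6)
Step 3: enter (3,6), '.' pass, move up to (2,6)
Step 4: enter (2,6), '.' pass, move up to (1,6)
Step 5: enter (1,6), '.' pass, move up to (0,6)
Step 6: enter (0,6), '.' pass, move up to (-1,6)
Step 7: at (-1,6) — EXIT via top edge, pos 6
Path length (cell visits): 6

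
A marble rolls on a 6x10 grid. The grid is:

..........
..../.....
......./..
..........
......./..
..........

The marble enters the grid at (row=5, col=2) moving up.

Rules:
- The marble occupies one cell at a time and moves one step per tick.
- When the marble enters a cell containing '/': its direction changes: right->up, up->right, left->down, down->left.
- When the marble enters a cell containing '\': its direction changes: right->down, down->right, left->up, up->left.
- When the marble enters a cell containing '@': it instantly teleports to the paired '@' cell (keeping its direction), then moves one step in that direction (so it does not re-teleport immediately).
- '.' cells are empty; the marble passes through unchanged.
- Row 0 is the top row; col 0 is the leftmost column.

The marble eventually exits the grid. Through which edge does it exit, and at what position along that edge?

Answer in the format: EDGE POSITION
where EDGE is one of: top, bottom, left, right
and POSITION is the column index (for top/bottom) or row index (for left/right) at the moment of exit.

Answer: top 2

Derivation:
Step 1: enter (5,2), '.' pass, move up to (4,2)
Step 2: enter (4,2), '.' pass, move up to (3,2)
Step 3: enter (3,2), '.' pass, move up to (2,2)
Step 4: enter (2,2), '.' pass, move up to (1,2)
Step 5: enter (1,2), '.' pass, move up to (0,2)
Step 6: enter (0,2), '.' pass, move up to (-1,2)
Step 7: at (-1,2) — EXIT via top edge, pos 2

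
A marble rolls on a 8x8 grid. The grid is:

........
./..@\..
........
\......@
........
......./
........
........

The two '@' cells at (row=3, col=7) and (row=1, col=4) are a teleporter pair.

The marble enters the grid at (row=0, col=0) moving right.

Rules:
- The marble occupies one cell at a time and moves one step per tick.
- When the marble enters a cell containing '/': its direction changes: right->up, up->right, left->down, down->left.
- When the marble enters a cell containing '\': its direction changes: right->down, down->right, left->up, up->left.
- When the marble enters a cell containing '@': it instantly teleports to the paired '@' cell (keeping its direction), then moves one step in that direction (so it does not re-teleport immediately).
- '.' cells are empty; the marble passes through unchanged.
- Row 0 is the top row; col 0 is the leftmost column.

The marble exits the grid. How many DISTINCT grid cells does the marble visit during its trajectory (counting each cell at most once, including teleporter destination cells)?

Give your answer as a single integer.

Answer: 8

Derivation:
Step 1: enter (0,0), '.' pass, move right to (0,1)
Step 2: enter (0,1), '.' pass, move right to (0,2)
Step 3: enter (0,2), '.' pass, move right to (0,3)
Step 4: enter (0,3), '.' pass, move right to (0,4)
Step 5: enter (0,4), '.' pass, move right to (0,5)
Step 6: enter (0,5), '.' pass, move right to (0,6)
Step 7: enter (0,6), '.' pass, move right to (0,7)
Step 8: enter (0,7), '.' pass, move right to (0,8)
Step 9: at (0,8) — EXIT via right edge, pos 0
Distinct cells visited: 8 (path length 8)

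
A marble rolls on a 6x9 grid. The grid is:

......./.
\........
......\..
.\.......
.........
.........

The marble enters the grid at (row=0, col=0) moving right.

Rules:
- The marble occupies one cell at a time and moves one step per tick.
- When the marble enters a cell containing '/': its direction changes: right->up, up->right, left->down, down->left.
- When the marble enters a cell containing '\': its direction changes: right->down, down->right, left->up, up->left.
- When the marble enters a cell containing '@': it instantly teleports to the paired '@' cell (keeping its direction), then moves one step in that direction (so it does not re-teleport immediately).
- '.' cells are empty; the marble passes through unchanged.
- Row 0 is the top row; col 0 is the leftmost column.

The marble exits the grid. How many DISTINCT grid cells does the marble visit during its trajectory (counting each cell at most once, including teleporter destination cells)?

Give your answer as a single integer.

Step 1: enter (0,0), '.' pass, move right to (0,1)
Step 2: enter (0,1), '.' pass, move right to (0,2)
Step 3: enter (0,2), '.' pass, move right to (0,3)
Step 4: enter (0,3), '.' pass, move right to (0,4)
Step 5: enter (0,4), '.' pass, move right to (0,5)
Step 6: enter (0,5), '.' pass, move right to (0,6)
Step 7: enter (0,6), '.' pass, move right to (0,7)
Step 8: enter (0,7), '/' deflects right->up, move up to (-1,7)
Step 9: at (-1,7) — EXIT via top edge, pos 7
Distinct cells visited: 8 (path length 8)

Answer: 8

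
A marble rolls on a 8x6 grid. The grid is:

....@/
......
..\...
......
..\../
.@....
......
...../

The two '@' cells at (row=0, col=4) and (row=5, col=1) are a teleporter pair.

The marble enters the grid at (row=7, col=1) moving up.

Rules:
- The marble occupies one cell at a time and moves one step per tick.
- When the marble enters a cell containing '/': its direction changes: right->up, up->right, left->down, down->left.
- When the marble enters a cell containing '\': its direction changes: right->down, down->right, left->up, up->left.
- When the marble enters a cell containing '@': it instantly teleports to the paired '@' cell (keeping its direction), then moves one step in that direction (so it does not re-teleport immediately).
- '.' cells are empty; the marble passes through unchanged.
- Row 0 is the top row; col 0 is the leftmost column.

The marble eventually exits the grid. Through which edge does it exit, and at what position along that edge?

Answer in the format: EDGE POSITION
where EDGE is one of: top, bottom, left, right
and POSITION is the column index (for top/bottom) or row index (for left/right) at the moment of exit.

Answer: top 4

Derivation:
Step 1: enter (7,1), '.' pass, move up to (6,1)
Step 2: enter (6,1), '.' pass, move up to (5,1)
Step 3: enter (5,1), '@' teleport (5,1)->(0,4), also enter (0,4), move up to (-1,4)
Step 4: at (-1,4) — EXIT via top edge, pos 4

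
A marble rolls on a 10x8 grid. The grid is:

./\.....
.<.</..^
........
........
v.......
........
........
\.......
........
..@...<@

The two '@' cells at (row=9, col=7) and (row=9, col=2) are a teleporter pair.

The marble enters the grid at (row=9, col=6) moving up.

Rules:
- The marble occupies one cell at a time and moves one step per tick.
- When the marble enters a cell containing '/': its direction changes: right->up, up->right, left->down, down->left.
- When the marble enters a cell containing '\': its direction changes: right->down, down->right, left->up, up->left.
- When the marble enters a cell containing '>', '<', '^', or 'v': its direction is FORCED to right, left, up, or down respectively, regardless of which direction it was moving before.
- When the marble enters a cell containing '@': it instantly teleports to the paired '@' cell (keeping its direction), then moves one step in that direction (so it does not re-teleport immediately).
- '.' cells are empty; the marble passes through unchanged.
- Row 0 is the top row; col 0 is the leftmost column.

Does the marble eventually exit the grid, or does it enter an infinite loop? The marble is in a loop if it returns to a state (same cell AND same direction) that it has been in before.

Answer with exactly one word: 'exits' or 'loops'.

Step 1: enter (9,6), '<' forces up->left, move left to (9,5)
Step 2: enter (9,5), '.' pass, move left to (9,4)
Step 3: enter (9,4), '.' pass, move left to (9,3)
Step 4: enter (9,3), '.' pass, move left to (9,2)
Step 5: enter (9,2), '@' teleport (9,2)->(9,7), also enter (9,7), move left to (9,6)
Step 6: enter (9,6), '<' forces left->left, move left to (9,5)
Step 7: at (9,5) dir=left — LOOP DETECTED (seen before)

Answer: loops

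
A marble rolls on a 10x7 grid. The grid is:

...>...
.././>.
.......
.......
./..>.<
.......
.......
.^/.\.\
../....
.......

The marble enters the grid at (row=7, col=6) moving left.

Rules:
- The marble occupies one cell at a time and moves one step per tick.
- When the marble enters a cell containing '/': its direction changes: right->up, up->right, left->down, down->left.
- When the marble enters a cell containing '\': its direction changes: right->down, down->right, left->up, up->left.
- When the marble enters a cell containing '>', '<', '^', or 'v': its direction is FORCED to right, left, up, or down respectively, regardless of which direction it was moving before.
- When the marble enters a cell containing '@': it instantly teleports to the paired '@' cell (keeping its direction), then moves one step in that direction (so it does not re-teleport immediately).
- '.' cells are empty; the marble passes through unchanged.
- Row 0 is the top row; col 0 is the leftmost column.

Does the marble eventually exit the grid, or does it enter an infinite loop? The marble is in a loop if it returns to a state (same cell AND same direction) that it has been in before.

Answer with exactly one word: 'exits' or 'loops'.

Answer: loops

Derivation:
Step 1: enter (7,6), '\' deflects left->up, move up to (6,6)
Step 2: enter (6,6), '.' pass, move up to (5,6)
Step 3: enter (5,6), '.' pass, move up to (4,6)
Step 4: enter (4,6), '<' forces up->left, move left to (4,5)
Step 5: enter (4,5), '.' pass, move left to (4,4)
Step 6: enter (4,4), '>' forces left->right, move right to (4,5)
Step 7: enter (4,5), '.' pass, move right to (4,6)
Step 8: enter (4,6), '<' forces right->left, move left to (4,5)
Step 9: at (4,5) dir=left — LOOP DETECTED (seen before)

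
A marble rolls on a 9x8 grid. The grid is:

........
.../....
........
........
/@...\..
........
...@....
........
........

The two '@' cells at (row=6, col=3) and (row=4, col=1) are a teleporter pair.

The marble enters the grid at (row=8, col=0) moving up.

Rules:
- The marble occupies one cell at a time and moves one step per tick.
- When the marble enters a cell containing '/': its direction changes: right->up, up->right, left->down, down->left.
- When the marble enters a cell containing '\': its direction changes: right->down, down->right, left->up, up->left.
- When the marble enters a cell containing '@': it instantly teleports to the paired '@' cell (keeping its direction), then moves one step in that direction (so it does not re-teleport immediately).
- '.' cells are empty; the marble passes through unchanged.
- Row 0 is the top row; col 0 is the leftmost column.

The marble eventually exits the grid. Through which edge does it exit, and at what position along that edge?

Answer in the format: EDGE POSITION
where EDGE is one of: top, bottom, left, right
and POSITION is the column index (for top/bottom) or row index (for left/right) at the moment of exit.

Answer: right 6

Derivation:
Step 1: enter (8,0), '.' pass, move up to (7,0)
Step 2: enter (7,0), '.' pass, move up to (6,0)
Step 3: enter (6,0), '.' pass, move up to (5,0)
Step 4: enter (5,0), '.' pass, move up to (4,0)
Step 5: enter (4,0), '/' deflects up->right, move right to (4,1)
Step 6: enter (4,1), '@' teleport (4,1)->(6,3), also enter (6,3), move right to (6,4)
Step 7: enter (6,4), '.' pass, move right to (6,5)
Step 8: enter (6,5), '.' pass, move right to (6,6)
Step 9: enter (6,6), '.' pass, move right to (6,7)
Step 10: enter (6,7), '.' pass, move right to (6,8)
Step 11: at (6,8) — EXIT via right edge, pos 6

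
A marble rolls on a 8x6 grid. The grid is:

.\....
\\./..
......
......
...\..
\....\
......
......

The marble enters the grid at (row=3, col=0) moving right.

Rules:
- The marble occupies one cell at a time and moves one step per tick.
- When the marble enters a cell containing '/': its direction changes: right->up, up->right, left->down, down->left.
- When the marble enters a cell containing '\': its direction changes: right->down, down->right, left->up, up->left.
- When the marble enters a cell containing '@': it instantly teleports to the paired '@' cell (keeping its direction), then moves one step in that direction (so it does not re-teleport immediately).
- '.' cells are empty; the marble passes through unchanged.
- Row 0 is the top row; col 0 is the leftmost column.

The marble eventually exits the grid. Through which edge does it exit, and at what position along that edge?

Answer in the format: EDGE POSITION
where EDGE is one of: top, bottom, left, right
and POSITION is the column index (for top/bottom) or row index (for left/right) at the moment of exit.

Step 1: enter (3,0), '.' pass, move right to (3,1)
Step 2: enter (3,1), '.' pass, move right to (3,2)
Step 3: enter (3,2), '.' pass, move right to (3,3)
Step 4: enter (3,3), '.' pass, move right to (3,4)
Step 5: enter (3,4), '.' pass, move right to (3,5)
Step 6: enter (3,5), '.' pass, move right to (3,6)
Step 7: at (3,6) — EXIT via right edge, pos 3

Answer: right 3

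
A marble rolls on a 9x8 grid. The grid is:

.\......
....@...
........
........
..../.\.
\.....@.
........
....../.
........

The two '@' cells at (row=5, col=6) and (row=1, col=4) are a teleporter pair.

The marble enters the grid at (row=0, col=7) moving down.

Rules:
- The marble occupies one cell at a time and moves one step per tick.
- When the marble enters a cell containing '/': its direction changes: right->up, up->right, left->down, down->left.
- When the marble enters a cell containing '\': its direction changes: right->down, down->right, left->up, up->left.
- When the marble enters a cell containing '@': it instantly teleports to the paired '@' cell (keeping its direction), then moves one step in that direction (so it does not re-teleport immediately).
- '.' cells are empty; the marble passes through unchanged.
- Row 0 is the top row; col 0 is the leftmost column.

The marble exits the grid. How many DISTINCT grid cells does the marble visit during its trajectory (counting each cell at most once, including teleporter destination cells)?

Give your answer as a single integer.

Answer: 9

Derivation:
Step 1: enter (0,7), '.' pass, move down to (1,7)
Step 2: enter (1,7), '.' pass, move down to (2,7)
Step 3: enter (2,7), '.' pass, move down to (3,7)
Step 4: enter (3,7), '.' pass, move down to (4,7)
Step 5: enter (4,7), '.' pass, move down to (5,7)
Step 6: enter (5,7), '.' pass, move down to (6,7)
Step 7: enter (6,7), '.' pass, move down to (7,7)
Step 8: enter (7,7), '.' pass, move down to (8,7)
Step 9: enter (8,7), '.' pass, move down to (9,7)
Step 10: at (9,7) — EXIT via bottom edge, pos 7
Distinct cells visited: 9 (path length 9)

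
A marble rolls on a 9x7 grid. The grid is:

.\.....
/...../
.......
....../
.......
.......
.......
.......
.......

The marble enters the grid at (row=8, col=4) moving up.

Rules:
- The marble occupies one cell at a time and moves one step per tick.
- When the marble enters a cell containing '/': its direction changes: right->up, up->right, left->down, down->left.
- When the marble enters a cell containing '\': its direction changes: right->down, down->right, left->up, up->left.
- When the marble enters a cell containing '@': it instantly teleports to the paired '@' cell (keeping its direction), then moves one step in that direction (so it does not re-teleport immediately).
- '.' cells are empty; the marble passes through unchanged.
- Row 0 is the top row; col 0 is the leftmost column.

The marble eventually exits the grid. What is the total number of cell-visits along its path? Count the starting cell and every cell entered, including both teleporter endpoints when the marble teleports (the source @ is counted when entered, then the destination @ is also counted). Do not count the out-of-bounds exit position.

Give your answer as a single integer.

Answer: 9

Derivation:
Step 1: enter (8,4), '.' pass, move up to (7,4)
Step 2: enter (7,4), '.' pass, move up to (6,4)
Step 3: enter (6,4), '.' pass, move up to (5,4)
Step 4: enter (5,4), '.' pass, move up to (4,4)
Step 5: enter (4,4), '.' pass, move up to (3,4)
Step 6: enter (3,4), '.' pass, move up to (2,4)
Step 7: enter (2,4), '.' pass, move up to (1,4)
Step 8: enter (1,4), '.' pass, move up to (0,4)
Step 9: enter (0,4), '.' pass, move up to (-1,4)
Step 10: at (-1,4) — EXIT via top edge, pos 4
Path length (cell visits): 9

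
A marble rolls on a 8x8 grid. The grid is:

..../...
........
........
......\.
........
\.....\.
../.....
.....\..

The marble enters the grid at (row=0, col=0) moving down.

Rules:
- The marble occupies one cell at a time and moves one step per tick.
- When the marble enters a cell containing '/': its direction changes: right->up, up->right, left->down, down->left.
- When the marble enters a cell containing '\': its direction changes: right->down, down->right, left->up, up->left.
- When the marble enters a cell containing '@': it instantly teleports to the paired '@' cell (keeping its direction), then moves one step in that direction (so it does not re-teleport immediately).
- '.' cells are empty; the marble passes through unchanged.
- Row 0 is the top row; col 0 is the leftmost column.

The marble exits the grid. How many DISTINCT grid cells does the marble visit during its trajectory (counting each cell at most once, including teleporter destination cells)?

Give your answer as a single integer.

Answer: 14

Derivation:
Step 1: enter (0,0), '.' pass, move down to (1,0)
Step 2: enter (1,0), '.' pass, move down to (2,0)
Step 3: enter (2,0), '.' pass, move down to (3,0)
Step 4: enter (3,0), '.' pass, move down to (4,0)
Step 5: enter (4,0), '.' pass, move down to (5,0)
Step 6: enter (5,0), '\' deflects down->right, move right to (5,1)
Step 7: enter (5,1), '.' pass, move right to (5,2)
Step 8: enter (5,2), '.' pass, move right to (5,3)
Step 9: enter (5,3), '.' pass, move right to (5,4)
Step 10: enter (5,4), '.' pass, move right to (5,5)
Step 11: enter (5,5), '.' pass, move right to (5,6)
Step 12: enter (5,6), '\' deflects right->down, move down to (6,6)
Step 13: enter (6,6), '.' pass, move down to (7,6)
Step 14: enter (7,6), '.' pass, move down to (8,6)
Step 15: at (8,6) — EXIT via bottom edge, pos 6
Distinct cells visited: 14 (path length 14)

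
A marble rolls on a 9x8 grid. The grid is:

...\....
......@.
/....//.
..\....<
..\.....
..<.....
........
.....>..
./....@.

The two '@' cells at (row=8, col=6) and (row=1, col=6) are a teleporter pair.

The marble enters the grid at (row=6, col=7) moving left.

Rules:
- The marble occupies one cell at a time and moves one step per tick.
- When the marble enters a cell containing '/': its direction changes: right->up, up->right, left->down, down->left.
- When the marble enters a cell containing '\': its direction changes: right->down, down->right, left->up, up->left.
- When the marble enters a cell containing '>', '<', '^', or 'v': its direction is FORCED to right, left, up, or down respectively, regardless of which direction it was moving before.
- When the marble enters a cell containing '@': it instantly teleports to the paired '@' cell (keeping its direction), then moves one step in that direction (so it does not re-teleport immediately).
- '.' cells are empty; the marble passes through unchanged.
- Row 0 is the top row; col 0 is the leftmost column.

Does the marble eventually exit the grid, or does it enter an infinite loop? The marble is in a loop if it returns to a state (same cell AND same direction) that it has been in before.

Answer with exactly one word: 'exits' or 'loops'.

Step 1: enter (6,7), '.' pass, move left to (6,6)
Step 2: enter (6,6), '.' pass, move left to (6,5)
Step 3: enter (6,5), '.' pass, move left to (6,4)
Step 4: enter (6,4), '.' pass, move left to (6,3)
Step 5: enter (6,3), '.' pass, move left to (6,2)
Step 6: enter (6,2), '.' pass, move left to (6,1)
Step 7: enter (6,1), '.' pass, move left to (6,0)
Step 8: enter (6,0), '.' pass, move left to (6,-1)
Step 9: at (6,-1) — EXIT via left edge, pos 6

Answer: exits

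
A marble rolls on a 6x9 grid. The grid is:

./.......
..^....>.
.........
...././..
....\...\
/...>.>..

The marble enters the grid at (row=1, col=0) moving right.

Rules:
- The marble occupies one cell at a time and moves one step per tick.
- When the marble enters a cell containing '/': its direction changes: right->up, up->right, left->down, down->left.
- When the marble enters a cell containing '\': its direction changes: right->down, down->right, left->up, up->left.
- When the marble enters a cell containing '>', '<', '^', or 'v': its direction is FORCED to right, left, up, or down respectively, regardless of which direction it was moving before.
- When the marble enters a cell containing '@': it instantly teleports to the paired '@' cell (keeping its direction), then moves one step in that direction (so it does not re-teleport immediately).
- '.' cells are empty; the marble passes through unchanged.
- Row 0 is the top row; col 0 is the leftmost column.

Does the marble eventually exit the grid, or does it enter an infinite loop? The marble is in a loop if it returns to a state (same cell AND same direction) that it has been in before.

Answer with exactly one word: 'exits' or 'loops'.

Answer: exits

Derivation:
Step 1: enter (1,0), '.' pass, move right to (1,1)
Step 2: enter (1,1), '.' pass, move right to (1,2)
Step 3: enter (1,2), '^' forces right->up, move up to (0,2)
Step 4: enter (0,2), '.' pass, move up to (-1,2)
Step 5: at (-1,2) — EXIT via top edge, pos 2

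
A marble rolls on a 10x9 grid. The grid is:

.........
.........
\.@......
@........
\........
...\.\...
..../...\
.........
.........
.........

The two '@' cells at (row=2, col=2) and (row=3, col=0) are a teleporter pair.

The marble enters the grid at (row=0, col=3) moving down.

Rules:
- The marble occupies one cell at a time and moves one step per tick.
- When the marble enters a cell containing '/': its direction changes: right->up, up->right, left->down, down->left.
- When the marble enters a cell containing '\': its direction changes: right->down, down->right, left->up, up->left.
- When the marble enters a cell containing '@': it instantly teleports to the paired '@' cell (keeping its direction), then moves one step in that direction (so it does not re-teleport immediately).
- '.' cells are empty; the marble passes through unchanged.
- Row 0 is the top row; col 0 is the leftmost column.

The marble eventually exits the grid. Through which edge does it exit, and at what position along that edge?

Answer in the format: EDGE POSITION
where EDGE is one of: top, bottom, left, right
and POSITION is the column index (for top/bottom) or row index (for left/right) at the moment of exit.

Answer: bottom 5

Derivation:
Step 1: enter (0,3), '.' pass, move down to (1,3)
Step 2: enter (1,3), '.' pass, move down to (2,3)
Step 3: enter (2,3), '.' pass, move down to (3,3)
Step 4: enter (3,3), '.' pass, move down to (4,3)
Step 5: enter (4,3), '.' pass, move down to (5,3)
Step 6: enter (5,3), '\' deflects down->right, move right to (5,4)
Step 7: enter (5,4), '.' pass, move right to (5,5)
Step 8: enter (5,5), '\' deflects right->down, move down to (6,5)
Step 9: enter (6,5), '.' pass, move down to (7,5)
Step 10: enter (7,5), '.' pass, move down to (8,5)
Step 11: enter (8,5), '.' pass, move down to (9,5)
Step 12: enter (9,5), '.' pass, move down to (10,5)
Step 13: at (10,5) — EXIT via bottom edge, pos 5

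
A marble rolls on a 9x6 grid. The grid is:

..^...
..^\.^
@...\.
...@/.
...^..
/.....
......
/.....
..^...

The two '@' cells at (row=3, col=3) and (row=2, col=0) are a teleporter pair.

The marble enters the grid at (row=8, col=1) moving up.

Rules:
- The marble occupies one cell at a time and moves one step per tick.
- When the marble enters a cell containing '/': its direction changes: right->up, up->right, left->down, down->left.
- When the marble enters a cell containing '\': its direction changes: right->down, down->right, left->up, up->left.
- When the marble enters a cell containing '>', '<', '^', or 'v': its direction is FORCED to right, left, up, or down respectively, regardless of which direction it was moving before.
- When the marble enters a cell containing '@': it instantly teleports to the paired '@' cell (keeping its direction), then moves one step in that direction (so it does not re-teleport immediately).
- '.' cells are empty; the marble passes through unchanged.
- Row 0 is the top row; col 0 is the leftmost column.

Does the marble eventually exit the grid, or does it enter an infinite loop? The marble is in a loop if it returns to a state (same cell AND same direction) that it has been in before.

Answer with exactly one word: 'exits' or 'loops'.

Step 1: enter (8,1), '.' pass, move up to (7,1)
Step 2: enter (7,1), '.' pass, move up to (6,1)
Step 3: enter (6,1), '.' pass, move up to (5,1)
Step 4: enter (5,1), '.' pass, move up to (4,1)
Step 5: enter (4,1), '.' pass, move up to (3,1)
Step 6: enter (3,1), '.' pass, move up to (2,1)
Step 7: enter (2,1), '.' pass, move up to (1,1)
Step 8: enter (1,1), '.' pass, move up to (0,1)
Step 9: enter (0,1), '.' pass, move up to (-1,1)
Step 10: at (-1,1) — EXIT via top edge, pos 1

Answer: exits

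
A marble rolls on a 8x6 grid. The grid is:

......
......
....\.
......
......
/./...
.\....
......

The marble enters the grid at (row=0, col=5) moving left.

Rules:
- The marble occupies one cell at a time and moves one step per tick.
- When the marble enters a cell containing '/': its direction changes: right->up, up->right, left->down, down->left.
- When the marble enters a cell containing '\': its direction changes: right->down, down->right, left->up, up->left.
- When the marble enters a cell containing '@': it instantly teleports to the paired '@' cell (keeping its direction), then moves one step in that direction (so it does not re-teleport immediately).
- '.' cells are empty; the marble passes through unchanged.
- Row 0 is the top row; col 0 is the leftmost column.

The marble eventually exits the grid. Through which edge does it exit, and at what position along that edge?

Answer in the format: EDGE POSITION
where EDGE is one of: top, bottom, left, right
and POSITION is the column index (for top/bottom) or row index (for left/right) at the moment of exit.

Answer: left 0

Derivation:
Step 1: enter (0,5), '.' pass, move left to (0,4)
Step 2: enter (0,4), '.' pass, move left to (0,3)
Step 3: enter (0,3), '.' pass, move left to (0,2)
Step 4: enter (0,2), '.' pass, move left to (0,1)
Step 5: enter (0,1), '.' pass, move left to (0,0)
Step 6: enter (0,0), '.' pass, move left to (0,-1)
Step 7: at (0,-1) — EXIT via left edge, pos 0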